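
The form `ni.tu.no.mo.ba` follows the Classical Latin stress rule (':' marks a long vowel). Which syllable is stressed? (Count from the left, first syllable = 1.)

Classical Latin: stress the penult if heavy (long vowel or closed), else the antepenult.
Weights: 3 no L, 4 mo L, 5 ba L.
The penult (syllable 4, mo) is light, so stress falls on the antepenult (syllable 3, no).
Stress on syllable 3: ni.tu.ˈno.mo.ba.

3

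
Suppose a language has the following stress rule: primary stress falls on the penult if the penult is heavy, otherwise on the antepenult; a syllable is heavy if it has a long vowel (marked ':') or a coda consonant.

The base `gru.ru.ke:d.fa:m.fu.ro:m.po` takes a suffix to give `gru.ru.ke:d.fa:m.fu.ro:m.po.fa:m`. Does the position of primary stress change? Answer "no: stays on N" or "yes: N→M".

no: stays on 6

Base `gru.ru.ke:d.fa:m.fu.ro:m.po` (7 syllables):
  Weights: 5 fu L, 6 ro:m H, 7 po L.
  The penult (syllable 6, ro:m) is heavy, so it takes stress.
  → primary stress on syllable 6.
Suffixed `gru.ru.ke:d.fa:m.fu.ro:m.po.fa:m` (8 syllables):
  Weights: 6 ro:m H, 7 po L, 8 fa:m H.
  The penult (syllable 7, po) is light, so stress falls on the antepenult (syllable 6, ro:m).
  → primary stress on syllable 6.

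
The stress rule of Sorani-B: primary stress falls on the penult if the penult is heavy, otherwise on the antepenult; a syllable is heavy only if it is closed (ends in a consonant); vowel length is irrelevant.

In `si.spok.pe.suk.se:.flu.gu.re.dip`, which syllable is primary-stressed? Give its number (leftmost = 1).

7

Weights: 7 gu L, 8 re L, 9 dip H.
The penult (syllable 8, re) is light, so stress falls on the antepenult (syllable 7, gu).
Primary stress: syllable 7 → si.spok.pe.suk.se:.flu.ˈgu.re.dip.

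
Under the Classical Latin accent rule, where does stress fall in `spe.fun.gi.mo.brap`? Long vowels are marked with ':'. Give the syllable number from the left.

3

Classical Latin: stress the penult if heavy (long vowel or closed), else the antepenult.
Weights: 3 gi L, 4 mo L, 5 brap H.
The penult (syllable 4, mo) is light, so stress falls on the antepenult (syllable 3, gi).
Stress on syllable 3: spe.fun.ˈgi.mo.brap.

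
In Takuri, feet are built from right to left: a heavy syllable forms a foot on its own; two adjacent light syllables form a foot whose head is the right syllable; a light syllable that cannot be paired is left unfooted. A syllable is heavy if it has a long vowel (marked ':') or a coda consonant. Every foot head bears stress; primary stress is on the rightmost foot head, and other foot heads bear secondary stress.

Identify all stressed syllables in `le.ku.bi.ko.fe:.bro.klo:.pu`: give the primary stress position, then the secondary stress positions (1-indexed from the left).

primary 7, secondary 2, 4, 5

Weights: 1 le L, 2 ku L, 3 bi L, 4 ko L, 5 fe: H, 6 bro L, 7 klo: H, 8 pu L.
Parse right to left (heavy = foot alone; LL = one foot; stranded L unfooted): (le.ˈku) (bi.ˈko) (ˈfe:) bro (ˈklo:) pu.
Foot heads: 2, 4, 5, 7.
Primary stress on the rightmost head = syllable 7.
Secondary stress on 2, 4, 5: le.ˌku.bi.ˌko.ˌfe:.bro.ˈklo:.pu.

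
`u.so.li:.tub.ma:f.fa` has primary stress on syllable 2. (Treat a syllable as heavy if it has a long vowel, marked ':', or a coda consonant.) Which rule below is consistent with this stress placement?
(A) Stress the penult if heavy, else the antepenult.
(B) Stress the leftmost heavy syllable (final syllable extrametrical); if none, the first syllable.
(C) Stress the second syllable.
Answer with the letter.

C

Rule A → syllable 5 (observed: 2).
Rule B → syllable 3 (observed: 2).
Rule C → syllable 2 ✓.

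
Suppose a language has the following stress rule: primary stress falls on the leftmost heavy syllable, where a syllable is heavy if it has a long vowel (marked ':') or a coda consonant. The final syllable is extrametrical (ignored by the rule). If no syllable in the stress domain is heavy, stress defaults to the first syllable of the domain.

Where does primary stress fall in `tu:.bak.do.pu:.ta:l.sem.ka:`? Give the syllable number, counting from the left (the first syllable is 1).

The final syllable (7, ka:) is extrametrical; the stress domain is syllables 1–6.
Weights: 1 tu: H, 2 bak H, 3 do L, 4 pu: H, 5 ta:l H, 6 sem H.
Heavy syllables in the domain: 1, 2, 4, 5, 6. The leftmost is syllable 1 (tu:).
Primary stress: syllable 1 → ˈtu:.bak.do.pu:.ta:l.sem.ka:.

1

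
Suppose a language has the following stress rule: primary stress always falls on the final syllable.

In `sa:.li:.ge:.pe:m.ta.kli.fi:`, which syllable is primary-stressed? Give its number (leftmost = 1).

The word has 7 syllables; the final syllable is syllable 7 (fi:).
Primary stress: syllable 7 → sa:.li:.ge:.pe:m.ta.kli.ˈfi:.

7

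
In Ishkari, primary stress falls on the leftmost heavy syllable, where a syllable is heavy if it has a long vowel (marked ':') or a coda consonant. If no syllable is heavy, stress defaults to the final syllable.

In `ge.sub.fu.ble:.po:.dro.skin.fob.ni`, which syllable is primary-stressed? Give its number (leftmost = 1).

2

Weights: 1 ge L, 2 sub H, 3 fu L, 4 ble: H, 5 po: H, 6 dro L, 7 skin H, 8 fob H, 9 ni L.
Heavy syllables in the domain: 2, 4, 5, 7, 8. The leftmost is syllable 2 (sub).
Primary stress: syllable 2 → ge.ˈsub.fu.ble:.po:.dro.skin.fob.ni.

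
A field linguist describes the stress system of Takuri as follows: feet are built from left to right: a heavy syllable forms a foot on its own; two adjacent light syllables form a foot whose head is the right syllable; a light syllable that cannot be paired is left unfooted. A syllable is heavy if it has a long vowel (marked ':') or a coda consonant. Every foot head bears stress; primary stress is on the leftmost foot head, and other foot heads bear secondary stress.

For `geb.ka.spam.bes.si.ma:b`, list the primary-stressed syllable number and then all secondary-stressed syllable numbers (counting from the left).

Weights: 1 geb H, 2 ka L, 3 spam H, 4 bes H, 5 si L, 6 ma:b H.
Parse left to right (heavy = foot alone; LL = one foot; stranded L unfooted): (ˈgeb) ka (ˈspam) (ˈbes) si (ˈma:b).
Foot heads: 1, 3, 4, 6.
Primary stress on the leftmost head = syllable 1.
Secondary stress on 3, 4, 6: ˈgeb.ka.ˌspam.ˌbes.si.ˌma:b.

primary 1, secondary 3, 4, 6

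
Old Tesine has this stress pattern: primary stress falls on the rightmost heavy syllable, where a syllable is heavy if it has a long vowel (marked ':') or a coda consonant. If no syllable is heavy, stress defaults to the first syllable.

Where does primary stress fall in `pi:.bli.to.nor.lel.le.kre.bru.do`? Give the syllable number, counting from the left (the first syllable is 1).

5

Weights: 1 pi: H, 2 bli L, 3 to L, 4 nor H, 5 lel H, 6 le L, 7 kre L, 8 bru L, 9 do L.
Heavy syllables in the domain: 1, 4, 5. The rightmost is syllable 5 (lel).
Primary stress: syllable 5 → pi:.bli.to.nor.ˈlel.le.kre.bru.do.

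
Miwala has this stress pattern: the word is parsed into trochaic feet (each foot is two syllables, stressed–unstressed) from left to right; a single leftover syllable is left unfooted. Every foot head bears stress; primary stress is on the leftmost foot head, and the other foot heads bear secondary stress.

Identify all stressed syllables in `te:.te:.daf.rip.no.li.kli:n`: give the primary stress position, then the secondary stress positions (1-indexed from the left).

Parse left to right into trochaic (ˈσσ) feet: (ˈte:.te:) (ˈdaf.rip) (ˈno.li) kli:n. Syllable 7 is left unfooted.
Foot heads (stressed positions): 1, 3, 5.
End Rule Leftmost: primary stress on the leftmost head = syllable 1.
Secondary stress on 3, 5: ˈte:.te:.ˌdaf.rip.ˌno.li.kli:n.

primary 1, secondary 3, 5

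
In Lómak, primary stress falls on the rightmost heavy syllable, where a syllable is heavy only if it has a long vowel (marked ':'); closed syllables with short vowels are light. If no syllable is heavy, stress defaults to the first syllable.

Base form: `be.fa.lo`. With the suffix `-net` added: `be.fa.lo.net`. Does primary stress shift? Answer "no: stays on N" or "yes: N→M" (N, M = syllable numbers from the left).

Base `be.fa.lo` (3 syllables):
  Weights: 1 be L, 2 fa L, 3 lo L.
  No heavy syllable in the domain; default to the first syllable = syllable 1.
  → primary stress on syllable 1.
Suffixed `be.fa.lo.net` (4 syllables):
  Weights: 1 be L, 2 fa L, 3 lo L, 4 net L.
  No heavy syllable in the domain; default to the first syllable = syllable 1.
  → primary stress on syllable 1.

no: stays on 1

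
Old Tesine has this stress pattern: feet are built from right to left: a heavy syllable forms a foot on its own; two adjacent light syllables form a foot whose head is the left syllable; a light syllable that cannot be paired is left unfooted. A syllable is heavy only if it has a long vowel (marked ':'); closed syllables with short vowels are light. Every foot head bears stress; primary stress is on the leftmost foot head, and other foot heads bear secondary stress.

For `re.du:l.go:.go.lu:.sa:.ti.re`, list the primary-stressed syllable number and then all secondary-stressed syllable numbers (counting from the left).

Weights: 1 re L, 2 du:l H, 3 go: H, 4 go L, 5 lu: H, 6 sa: H, 7 ti L, 8 re L.
Parse right to left (heavy = foot alone; LL = one foot; stranded L unfooted): re (ˈdu:l) (ˈgo:) go (ˈlu:) (ˈsa:) (ˈti.re).
Foot heads: 2, 3, 5, 6, 7.
Primary stress on the leftmost head = syllable 2.
Secondary stress on 3, 5, 6, 7: re.ˈdu:l.ˌgo:.go.ˌlu:.ˌsa:.ˌti.re.

primary 2, secondary 3, 5, 6, 7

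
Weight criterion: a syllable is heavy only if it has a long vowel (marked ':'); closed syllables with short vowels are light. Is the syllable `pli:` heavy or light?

`pli:`: long vowel, open (no coda). Long vowel → heavy.

heavy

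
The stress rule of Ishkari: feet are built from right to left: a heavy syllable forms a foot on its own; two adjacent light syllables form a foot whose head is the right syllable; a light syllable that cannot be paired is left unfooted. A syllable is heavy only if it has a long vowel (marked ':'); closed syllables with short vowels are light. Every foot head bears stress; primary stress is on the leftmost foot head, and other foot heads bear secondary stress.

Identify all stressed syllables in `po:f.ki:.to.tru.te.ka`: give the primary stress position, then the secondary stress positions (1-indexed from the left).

Weights: 1 po:f H, 2 ki: H, 3 to L, 4 tru L, 5 te L, 6 ka L.
Parse right to left (heavy = foot alone; LL = one foot; stranded L unfooted): (ˈpo:f) (ˈki:) (to.ˈtru) (te.ˈka).
Foot heads: 1, 2, 4, 6.
Primary stress on the leftmost head = syllable 1.
Secondary stress on 2, 4, 6: ˈpo:f.ˌki:.to.ˌtru.te.ˌka.

primary 1, secondary 2, 4, 6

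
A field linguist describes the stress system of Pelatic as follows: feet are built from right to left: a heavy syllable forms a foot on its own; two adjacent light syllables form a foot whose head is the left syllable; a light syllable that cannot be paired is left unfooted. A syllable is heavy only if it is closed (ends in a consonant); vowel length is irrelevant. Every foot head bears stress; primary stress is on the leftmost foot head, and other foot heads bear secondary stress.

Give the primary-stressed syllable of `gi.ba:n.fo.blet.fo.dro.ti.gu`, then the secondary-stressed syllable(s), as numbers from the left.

primary 2, secondary 4, 5, 7

Weights: 1 gi L, 2 ba:n H, 3 fo L, 4 blet H, 5 fo L, 6 dro L, 7 ti L, 8 gu L.
Parse right to left (heavy = foot alone; LL = one foot; stranded L unfooted): gi (ˈba:n) fo (ˈblet) (ˈfo.dro) (ˈti.gu).
Foot heads: 2, 4, 5, 7.
Primary stress on the leftmost head = syllable 2.
Secondary stress on 4, 5, 7: gi.ˈba:n.fo.ˌblet.ˌfo.dro.ˌti.gu.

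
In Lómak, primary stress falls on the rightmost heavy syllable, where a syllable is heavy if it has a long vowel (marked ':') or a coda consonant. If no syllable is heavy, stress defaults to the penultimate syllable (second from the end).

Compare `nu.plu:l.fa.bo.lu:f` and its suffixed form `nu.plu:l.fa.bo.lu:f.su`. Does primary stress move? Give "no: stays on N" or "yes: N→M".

no: stays on 5

Base `nu.plu:l.fa.bo.lu:f` (5 syllables):
  Weights: 1 nu L, 2 plu:l H, 3 fa L, 4 bo L, 5 lu:f H.
  Heavy syllables in the domain: 2, 5. The rightmost is syllable 5 (lu:f).
  → primary stress on syllable 5.
Suffixed `nu.plu:l.fa.bo.lu:f.su` (6 syllables):
  Weights: 1 nu L, 2 plu:l H, 3 fa L, 4 bo L, 5 lu:f H, 6 su L.
  Heavy syllables in the domain: 2, 5. The rightmost is syllable 5 (lu:f).
  → primary stress on syllable 5.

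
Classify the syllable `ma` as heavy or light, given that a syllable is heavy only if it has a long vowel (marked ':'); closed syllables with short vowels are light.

`ma`: short vowel, open (no coda). Short vowel → light.

light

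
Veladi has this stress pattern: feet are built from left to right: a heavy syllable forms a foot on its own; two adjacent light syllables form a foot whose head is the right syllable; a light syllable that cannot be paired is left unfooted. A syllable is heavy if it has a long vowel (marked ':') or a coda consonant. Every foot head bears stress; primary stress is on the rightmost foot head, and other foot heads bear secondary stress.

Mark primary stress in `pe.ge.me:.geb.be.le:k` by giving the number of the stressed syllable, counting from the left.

6

Weights: 1 pe L, 2 ge L, 3 me: H, 4 geb H, 5 be L, 6 le:k H.
Parse left to right (heavy = foot alone; LL = one foot; stranded L unfooted): (pe.ˈge) (ˈme:) (ˈgeb) be (ˈle:k).
Foot heads: 2, 3, 4, 6.
Primary stress on the rightmost head = syllable 6.
Primary stress: syllable 6 → pe.ge.me:.geb.be.ˈle:k.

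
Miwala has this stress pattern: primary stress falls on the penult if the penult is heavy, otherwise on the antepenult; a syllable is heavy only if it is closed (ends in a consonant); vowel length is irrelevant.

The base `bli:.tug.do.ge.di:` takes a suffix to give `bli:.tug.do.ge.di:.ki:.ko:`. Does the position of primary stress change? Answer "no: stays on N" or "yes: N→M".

yes: 3→5

Base `bli:.tug.do.ge.di:` (5 syllables):
  Weights: 3 do L, 4 ge L, 5 di: L.
  The penult (syllable 4, ge) is light, so stress falls on the antepenult (syllable 3, do).
  → primary stress on syllable 3.
Suffixed `bli:.tug.do.ge.di:.ki:.ko:` (7 syllables):
  Weights: 5 di: L, 6 ki: L, 7 ko: L.
  The penult (syllable 6, ki:) is light, so stress falls on the antepenult (syllable 5, di:).
  → primary stress on syllable 5.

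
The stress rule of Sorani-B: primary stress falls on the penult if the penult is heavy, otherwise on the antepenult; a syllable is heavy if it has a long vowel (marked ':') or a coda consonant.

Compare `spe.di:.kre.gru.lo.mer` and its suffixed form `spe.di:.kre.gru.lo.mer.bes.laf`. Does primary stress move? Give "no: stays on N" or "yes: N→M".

Base `spe.di:.kre.gru.lo.mer` (6 syllables):
  Weights: 4 gru L, 5 lo L, 6 mer H.
  The penult (syllable 5, lo) is light, so stress falls on the antepenult (syllable 4, gru).
  → primary stress on syllable 4.
Suffixed `spe.di:.kre.gru.lo.mer.bes.laf` (8 syllables):
  Weights: 6 mer H, 7 bes H, 8 laf H.
  The penult (syllable 7, bes) is heavy, so it takes stress.
  → primary stress on syllable 7.

yes: 4→7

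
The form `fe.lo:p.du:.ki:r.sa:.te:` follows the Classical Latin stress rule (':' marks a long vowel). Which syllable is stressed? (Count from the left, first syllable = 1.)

Classical Latin: stress the penult if heavy (long vowel or closed), else the antepenult.
Weights: 4 ki:r H, 5 sa: H, 6 te: H.
The penult (syllable 5, sa:) is heavy, so it takes stress.
Stress on syllable 5: fe.lo:p.du:.ki:r.ˈsa:.te:.

5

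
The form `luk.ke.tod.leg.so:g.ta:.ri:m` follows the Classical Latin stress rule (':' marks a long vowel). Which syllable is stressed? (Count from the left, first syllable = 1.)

6

Classical Latin: stress the penult if heavy (long vowel or closed), else the antepenult.
Weights: 5 so:g H, 6 ta: H, 7 ri:m H.
The penult (syllable 6, ta:) is heavy, so it takes stress.
Stress on syllable 6: luk.ke.tod.leg.so:g.ˈta:.ri:m.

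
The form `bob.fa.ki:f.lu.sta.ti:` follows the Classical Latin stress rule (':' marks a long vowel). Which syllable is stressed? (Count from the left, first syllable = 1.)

4

Classical Latin: stress the penult if heavy (long vowel or closed), else the antepenult.
Weights: 4 lu L, 5 sta L, 6 ti: H.
The penult (syllable 5, sta) is light, so stress falls on the antepenult (syllable 4, lu).
Stress on syllable 4: bob.fa.ki:f.ˈlu.sta.ti:.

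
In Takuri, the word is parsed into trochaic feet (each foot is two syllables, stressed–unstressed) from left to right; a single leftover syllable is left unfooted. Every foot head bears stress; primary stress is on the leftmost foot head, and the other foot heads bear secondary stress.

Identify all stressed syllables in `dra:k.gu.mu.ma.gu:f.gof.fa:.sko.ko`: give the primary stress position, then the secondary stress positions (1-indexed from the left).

Parse left to right into trochaic (ˈσσ) feet: (ˈdra:k.gu) (ˈmu.ma) (ˈgu:f.gof) (ˈfa:.sko) ko. Syllable 9 is left unfooted.
Foot heads (stressed positions): 1, 3, 5, 7.
End Rule Leftmost: primary stress on the leftmost head = syllable 1.
Secondary stress on 3, 5, 7: ˈdra:k.gu.ˌmu.ma.ˌgu:f.gof.ˌfa:.sko.ko.

primary 1, secondary 3, 5, 7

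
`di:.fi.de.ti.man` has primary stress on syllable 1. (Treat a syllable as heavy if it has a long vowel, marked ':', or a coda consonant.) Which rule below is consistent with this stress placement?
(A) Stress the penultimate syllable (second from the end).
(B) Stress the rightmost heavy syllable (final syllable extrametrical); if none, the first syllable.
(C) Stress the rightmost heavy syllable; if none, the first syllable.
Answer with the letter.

B

Rule A → syllable 4 (observed: 1).
Rule B → syllable 1 ✓.
Rule C → syllable 5 (observed: 1).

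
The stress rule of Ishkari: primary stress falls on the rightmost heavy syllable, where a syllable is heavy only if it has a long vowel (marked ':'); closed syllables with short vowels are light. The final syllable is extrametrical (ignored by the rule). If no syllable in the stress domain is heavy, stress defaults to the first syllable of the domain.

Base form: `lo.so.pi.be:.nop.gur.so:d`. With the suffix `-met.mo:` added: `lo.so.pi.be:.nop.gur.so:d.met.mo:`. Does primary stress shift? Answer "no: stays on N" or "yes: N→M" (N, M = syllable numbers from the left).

yes: 4→7

Base `lo.so.pi.be:.nop.gur.so:d` (7 syllables):
  The final syllable (7, so:d) is extrametrical; the stress domain is syllables 1–6.
  Weights: 1 lo L, 2 so L, 3 pi L, 4 be: H, 5 nop L, 6 gur L.
  Heavy syllables in the domain: 4. The rightmost is syllable 4 (be:).
  → primary stress on syllable 4.
Suffixed `lo.so.pi.be:.nop.gur.so:d.met.mo:` (9 syllables):
  The final syllable (9, mo:) is extrametrical; the stress domain is syllables 1–8.
  Weights: 1 lo L, 2 so L, 3 pi L, 4 be: H, 5 nop L, 6 gur L, 7 so:d H, 8 met L.
  Heavy syllables in the domain: 4, 7. The rightmost is syllable 7 (so:d).
  → primary stress on syllable 7.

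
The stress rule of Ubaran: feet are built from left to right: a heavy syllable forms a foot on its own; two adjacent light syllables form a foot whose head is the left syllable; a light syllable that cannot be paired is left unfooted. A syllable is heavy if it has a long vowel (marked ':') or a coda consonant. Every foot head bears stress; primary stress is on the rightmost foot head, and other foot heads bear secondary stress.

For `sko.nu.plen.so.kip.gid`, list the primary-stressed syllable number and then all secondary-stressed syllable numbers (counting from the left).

primary 6, secondary 1, 3, 5

Weights: 1 sko L, 2 nu L, 3 plen H, 4 so L, 5 kip H, 6 gid H.
Parse left to right (heavy = foot alone; LL = one foot; stranded L unfooted): (ˈsko.nu) (ˈplen) so (ˈkip) (ˈgid).
Foot heads: 1, 3, 5, 6.
Primary stress on the rightmost head = syllable 6.
Secondary stress on 1, 3, 5: ˌsko.nu.ˌplen.so.ˌkip.ˈgid.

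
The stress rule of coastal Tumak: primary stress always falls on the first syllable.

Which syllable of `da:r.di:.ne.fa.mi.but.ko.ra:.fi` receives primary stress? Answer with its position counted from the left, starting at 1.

1

The word has 9 syllables; the first syllable is syllable 1 (da:r).
Primary stress: syllable 1 → ˈda:r.di:.ne.fa.mi.but.ko.ra:.fi.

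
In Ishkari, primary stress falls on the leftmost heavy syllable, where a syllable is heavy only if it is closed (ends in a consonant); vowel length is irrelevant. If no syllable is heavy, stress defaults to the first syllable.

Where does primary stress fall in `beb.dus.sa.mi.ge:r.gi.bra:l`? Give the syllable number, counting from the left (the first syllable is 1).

Weights: 1 beb H, 2 dus H, 3 sa L, 4 mi L, 5 ge:r H, 6 gi L, 7 bra:l H.
Heavy syllables in the domain: 1, 2, 5, 7. The leftmost is syllable 1 (beb).
Primary stress: syllable 1 → ˈbeb.dus.sa.mi.ge:r.gi.bra:l.

1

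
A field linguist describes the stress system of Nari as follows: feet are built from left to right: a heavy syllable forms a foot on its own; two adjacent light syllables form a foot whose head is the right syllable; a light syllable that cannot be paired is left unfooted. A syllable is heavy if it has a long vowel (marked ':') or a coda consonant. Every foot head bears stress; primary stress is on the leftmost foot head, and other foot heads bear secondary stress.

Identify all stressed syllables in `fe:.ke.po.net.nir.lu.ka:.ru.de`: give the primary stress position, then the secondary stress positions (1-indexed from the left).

primary 1, secondary 3, 4, 5, 7, 9

Weights: 1 fe: H, 2 ke L, 3 po L, 4 net H, 5 nir H, 6 lu L, 7 ka: H, 8 ru L, 9 de L.
Parse left to right (heavy = foot alone; LL = one foot; stranded L unfooted): (ˈfe:) (ke.ˈpo) (ˈnet) (ˈnir) lu (ˈka:) (ru.ˈde).
Foot heads: 1, 3, 4, 5, 7, 9.
Primary stress on the leftmost head = syllable 1.
Secondary stress on 3, 4, 5, 7, 9: ˈfe:.ke.ˌpo.ˌnet.ˌnir.lu.ˌka:.ru.ˌde.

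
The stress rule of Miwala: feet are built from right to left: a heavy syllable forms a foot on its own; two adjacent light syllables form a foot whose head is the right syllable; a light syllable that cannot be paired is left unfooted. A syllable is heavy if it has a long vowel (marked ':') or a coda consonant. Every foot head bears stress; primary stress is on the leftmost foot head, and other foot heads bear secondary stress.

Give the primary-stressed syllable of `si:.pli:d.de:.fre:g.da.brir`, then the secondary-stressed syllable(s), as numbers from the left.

primary 1, secondary 2, 3, 4, 6

Weights: 1 si: H, 2 pli:d H, 3 de: H, 4 fre:g H, 5 da L, 6 brir H.
Parse right to left (heavy = foot alone; LL = one foot; stranded L unfooted): (ˈsi:) (ˈpli:d) (ˈde:) (ˈfre:g) da (ˈbrir).
Foot heads: 1, 2, 3, 4, 6.
Primary stress on the leftmost head = syllable 1.
Secondary stress on 2, 3, 4, 6: ˈsi:.ˌpli:d.ˌde:.ˌfre:g.da.ˌbrir.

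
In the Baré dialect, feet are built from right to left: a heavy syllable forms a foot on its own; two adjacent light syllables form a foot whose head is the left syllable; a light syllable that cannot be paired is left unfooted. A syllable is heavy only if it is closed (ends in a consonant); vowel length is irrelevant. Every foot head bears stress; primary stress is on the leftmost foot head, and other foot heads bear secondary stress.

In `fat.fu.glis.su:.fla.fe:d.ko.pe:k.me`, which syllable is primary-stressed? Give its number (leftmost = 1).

Weights: 1 fat H, 2 fu L, 3 glis H, 4 su: L, 5 fla L, 6 fe:d H, 7 ko L, 8 pe:k H, 9 me L.
Parse right to left (heavy = foot alone; LL = one foot; stranded L unfooted): (ˈfat) fu (ˈglis) (ˈsu:.fla) (ˈfe:d) ko (ˈpe:k) me.
Foot heads: 1, 3, 4, 6, 8.
Primary stress on the leftmost head = syllable 1.
Primary stress: syllable 1 → ˈfat.fu.glis.su:.fla.fe:d.ko.pe:k.me.

1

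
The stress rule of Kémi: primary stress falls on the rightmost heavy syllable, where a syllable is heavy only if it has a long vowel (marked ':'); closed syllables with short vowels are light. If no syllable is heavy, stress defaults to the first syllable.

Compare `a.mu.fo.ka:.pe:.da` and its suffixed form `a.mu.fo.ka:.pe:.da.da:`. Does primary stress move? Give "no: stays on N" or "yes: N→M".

Base `a.mu.fo.ka:.pe:.da` (6 syllables):
  Weights: 1 a L, 2 mu L, 3 fo L, 4 ka: H, 5 pe: H, 6 da L.
  Heavy syllables in the domain: 4, 5. The rightmost is syllable 5 (pe:).
  → primary stress on syllable 5.
Suffixed `a.mu.fo.ka:.pe:.da.da:` (7 syllables):
  Weights: 1 a L, 2 mu L, 3 fo L, 4 ka: H, 5 pe: H, 6 da L, 7 da: H.
  Heavy syllables in the domain: 4, 5, 7. The rightmost is syllable 7 (da:).
  → primary stress on syllable 7.

yes: 5→7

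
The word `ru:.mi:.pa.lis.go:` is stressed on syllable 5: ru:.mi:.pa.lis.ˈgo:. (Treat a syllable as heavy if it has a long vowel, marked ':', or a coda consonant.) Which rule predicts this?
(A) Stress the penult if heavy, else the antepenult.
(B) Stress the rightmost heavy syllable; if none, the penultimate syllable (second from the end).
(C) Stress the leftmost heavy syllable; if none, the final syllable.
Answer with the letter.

B

Rule A → syllable 4 (observed: 5).
Rule B → syllable 5 ✓.
Rule C → syllable 1 (observed: 5).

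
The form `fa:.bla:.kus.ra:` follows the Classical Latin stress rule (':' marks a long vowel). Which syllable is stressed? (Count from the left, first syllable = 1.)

Classical Latin: stress the penult if heavy (long vowel or closed), else the antepenult.
Weights: 2 bla: H, 3 kus H, 4 ra: H.
The penult (syllable 3, kus) is heavy, so it takes stress.
Stress on syllable 3: fa:.bla:.ˈkus.ra:.

3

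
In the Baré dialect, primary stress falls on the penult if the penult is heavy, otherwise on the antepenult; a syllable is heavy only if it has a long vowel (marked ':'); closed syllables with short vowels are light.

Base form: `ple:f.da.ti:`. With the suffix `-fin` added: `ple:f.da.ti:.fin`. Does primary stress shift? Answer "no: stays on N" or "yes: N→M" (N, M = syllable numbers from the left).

yes: 1→3

Base `ple:f.da.ti:` (3 syllables):
  Weights: 1 ple:f H, 2 da L, 3 ti: H.
  The penult (syllable 2, da) is light, so stress falls on the antepenult (syllable 1, ple:f).
  → primary stress on syllable 1.
Suffixed `ple:f.da.ti:.fin` (4 syllables):
  Weights: 2 da L, 3 ti: H, 4 fin L.
  The penult (syllable 3, ti:) is heavy, so it takes stress.
  → primary stress on syllable 3.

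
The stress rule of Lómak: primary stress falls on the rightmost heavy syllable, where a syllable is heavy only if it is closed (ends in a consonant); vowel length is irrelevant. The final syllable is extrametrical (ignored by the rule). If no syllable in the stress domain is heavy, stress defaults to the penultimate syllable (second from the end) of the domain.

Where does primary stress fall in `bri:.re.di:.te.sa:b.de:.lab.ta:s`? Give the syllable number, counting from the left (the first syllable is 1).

The final syllable (8, ta:s) is extrametrical; the stress domain is syllables 1–7.
Weights: 1 bri: L, 2 re L, 3 di: L, 4 te L, 5 sa:b H, 6 de: L, 7 lab H.
Heavy syllables in the domain: 5, 7. The rightmost is syllable 7 (lab).
Primary stress: syllable 7 → bri:.re.di:.te.sa:b.de:.ˈlab.ta:s.

7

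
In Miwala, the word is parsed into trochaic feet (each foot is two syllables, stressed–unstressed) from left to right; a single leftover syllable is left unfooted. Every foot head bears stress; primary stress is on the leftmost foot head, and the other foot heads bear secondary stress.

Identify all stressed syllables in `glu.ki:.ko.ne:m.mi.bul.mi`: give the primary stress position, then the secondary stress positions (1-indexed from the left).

Parse left to right into trochaic (ˈσσ) feet: (ˈglu.ki:) (ˈko.ne:m) (ˈmi.bul) mi. Syllable 7 is left unfooted.
Foot heads (stressed positions): 1, 3, 5.
End Rule Leftmost: primary stress on the leftmost head = syllable 1.
Secondary stress on 3, 5: ˈglu.ki:.ˌko.ne:m.ˌmi.bul.mi.

primary 1, secondary 3, 5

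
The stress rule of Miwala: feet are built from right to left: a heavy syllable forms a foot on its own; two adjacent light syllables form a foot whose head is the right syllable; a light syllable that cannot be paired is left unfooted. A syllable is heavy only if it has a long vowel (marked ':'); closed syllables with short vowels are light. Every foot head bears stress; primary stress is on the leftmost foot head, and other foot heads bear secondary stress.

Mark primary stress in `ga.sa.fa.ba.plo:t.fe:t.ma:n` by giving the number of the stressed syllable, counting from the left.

2

Weights: 1 ga L, 2 sa L, 3 fa L, 4 ba L, 5 plo:t H, 6 fe:t H, 7 ma:n H.
Parse right to left (heavy = foot alone; LL = one foot; stranded L unfooted): (ga.ˈsa) (fa.ˈba) (ˈplo:t) (ˈfe:t) (ˈma:n).
Foot heads: 2, 4, 5, 6, 7.
Primary stress on the leftmost head = syllable 2.
Primary stress: syllable 2 → ga.ˈsa.fa.ba.plo:t.fe:t.ma:n.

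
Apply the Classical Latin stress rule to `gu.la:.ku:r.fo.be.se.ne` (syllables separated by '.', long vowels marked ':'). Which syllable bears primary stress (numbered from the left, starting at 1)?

5

Classical Latin: stress the penult if heavy (long vowel or closed), else the antepenult.
Weights: 5 be L, 6 se L, 7 ne L.
The penult (syllable 6, se) is light, so stress falls on the antepenult (syllable 5, be).
Stress on syllable 5: gu.la:.ku:r.fo.ˈbe.se.ne.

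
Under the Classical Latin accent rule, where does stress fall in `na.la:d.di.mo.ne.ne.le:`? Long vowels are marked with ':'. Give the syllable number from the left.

Classical Latin: stress the penult if heavy (long vowel or closed), else the antepenult.
Weights: 5 ne L, 6 ne L, 7 le: H.
The penult (syllable 6, ne) is light, so stress falls on the antepenult (syllable 5, ne).
Stress on syllable 5: na.la:d.di.mo.ˈne.ne.le:.

5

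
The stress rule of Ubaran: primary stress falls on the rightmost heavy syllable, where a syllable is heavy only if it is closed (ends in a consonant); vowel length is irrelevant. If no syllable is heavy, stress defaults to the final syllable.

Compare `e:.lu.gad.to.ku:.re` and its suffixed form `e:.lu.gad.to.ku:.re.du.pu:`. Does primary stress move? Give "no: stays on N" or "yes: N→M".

no: stays on 3

Base `e:.lu.gad.to.ku:.re` (6 syllables):
  Weights: 1 e: L, 2 lu L, 3 gad H, 4 to L, 5 ku: L, 6 re L.
  Heavy syllables in the domain: 3. The rightmost is syllable 3 (gad).
  → primary stress on syllable 3.
Suffixed `e:.lu.gad.to.ku:.re.du.pu:` (8 syllables):
  Weights: 1 e: L, 2 lu L, 3 gad H, 4 to L, 5 ku: L, 6 re L, 7 du L, 8 pu: L.
  Heavy syllables in the domain: 3. The rightmost is syllable 3 (gad).
  → primary stress on syllable 3.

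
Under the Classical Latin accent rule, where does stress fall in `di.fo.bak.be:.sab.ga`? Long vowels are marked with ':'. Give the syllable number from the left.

5

Classical Latin: stress the penult if heavy (long vowel or closed), else the antepenult.
Weights: 4 be: H, 5 sab H, 6 ga L.
The penult (syllable 5, sab) is heavy, so it takes stress.
Stress on syllable 5: di.fo.bak.be:.ˈsab.ga.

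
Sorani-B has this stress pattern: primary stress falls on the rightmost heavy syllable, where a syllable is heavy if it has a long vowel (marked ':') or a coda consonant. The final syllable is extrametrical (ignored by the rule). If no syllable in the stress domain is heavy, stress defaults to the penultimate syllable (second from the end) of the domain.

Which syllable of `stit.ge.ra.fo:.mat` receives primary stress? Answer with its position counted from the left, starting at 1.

4

The final syllable (5, mat) is extrametrical; the stress domain is syllables 1–4.
Weights: 1 stit H, 2 ge L, 3 ra L, 4 fo: H.
Heavy syllables in the domain: 1, 4. The rightmost is syllable 4 (fo:).
Primary stress: syllable 4 → stit.ge.ra.ˈfo:.mat.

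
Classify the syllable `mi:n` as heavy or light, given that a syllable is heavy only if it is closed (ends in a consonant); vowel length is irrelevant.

heavy

`mi:n`: long vowel, closed (coda /n/). Closed (coda /n/) → heavy.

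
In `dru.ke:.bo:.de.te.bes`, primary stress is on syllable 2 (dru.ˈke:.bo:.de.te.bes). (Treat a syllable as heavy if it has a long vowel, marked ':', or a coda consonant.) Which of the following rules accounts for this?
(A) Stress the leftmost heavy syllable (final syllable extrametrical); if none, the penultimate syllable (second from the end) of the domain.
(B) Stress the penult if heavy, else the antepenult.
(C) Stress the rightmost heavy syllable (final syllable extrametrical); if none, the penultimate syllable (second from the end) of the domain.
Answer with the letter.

A

Rule A → syllable 2 ✓.
Rule B → syllable 4 (observed: 2).
Rule C → syllable 3 (observed: 2).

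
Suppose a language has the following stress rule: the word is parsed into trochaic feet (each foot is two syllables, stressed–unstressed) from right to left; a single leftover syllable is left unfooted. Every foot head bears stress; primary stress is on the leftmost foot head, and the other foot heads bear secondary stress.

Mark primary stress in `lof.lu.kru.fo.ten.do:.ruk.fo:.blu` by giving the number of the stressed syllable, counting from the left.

Parse right to left into trochaic (ˈσσ) feet: lof (ˈlu.kru) (ˈfo.ten) (ˈdo:.ruk) (ˈfo:.blu). Syllable 1 is left unfooted.
Foot heads (stressed positions): 2, 4, 6, 8.
End Rule Leftmost: primary stress on the leftmost head = syllable 2.
Primary stress: syllable 2 → lof.ˈlu.kru.fo.ten.do:.ruk.fo:.blu.

2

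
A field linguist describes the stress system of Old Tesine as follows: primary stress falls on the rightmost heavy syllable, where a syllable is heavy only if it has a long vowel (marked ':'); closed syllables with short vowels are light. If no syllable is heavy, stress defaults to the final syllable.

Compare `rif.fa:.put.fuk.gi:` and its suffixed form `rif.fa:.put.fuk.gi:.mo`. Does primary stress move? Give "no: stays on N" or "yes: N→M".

Base `rif.fa:.put.fuk.gi:` (5 syllables):
  Weights: 1 rif L, 2 fa: H, 3 put L, 4 fuk L, 5 gi: H.
  Heavy syllables in the domain: 2, 5. The rightmost is syllable 5 (gi:).
  → primary stress on syllable 5.
Suffixed `rif.fa:.put.fuk.gi:.mo` (6 syllables):
  Weights: 1 rif L, 2 fa: H, 3 put L, 4 fuk L, 5 gi: H, 6 mo L.
  Heavy syllables in the domain: 2, 5. The rightmost is syllable 5 (gi:).
  → primary stress on syllable 5.

no: stays on 5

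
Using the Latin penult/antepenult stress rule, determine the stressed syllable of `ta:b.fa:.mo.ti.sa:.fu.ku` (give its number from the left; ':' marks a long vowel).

Classical Latin: stress the penult if heavy (long vowel or closed), else the antepenult.
Weights: 5 sa: H, 6 fu L, 7 ku L.
The penult (syllable 6, fu) is light, so stress falls on the antepenult (syllable 5, sa:).
Stress on syllable 5: ta:b.fa:.mo.ti.ˈsa:.fu.ku.

5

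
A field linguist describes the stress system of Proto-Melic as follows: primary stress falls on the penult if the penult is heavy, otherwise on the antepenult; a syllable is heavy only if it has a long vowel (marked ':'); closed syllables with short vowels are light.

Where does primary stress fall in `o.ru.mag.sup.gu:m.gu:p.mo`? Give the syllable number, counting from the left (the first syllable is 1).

Weights: 5 gu:m H, 6 gu:p H, 7 mo L.
The penult (syllable 6, gu:p) is heavy, so it takes stress.
Primary stress: syllable 6 → o.ru.mag.sup.gu:m.ˈgu:p.mo.

6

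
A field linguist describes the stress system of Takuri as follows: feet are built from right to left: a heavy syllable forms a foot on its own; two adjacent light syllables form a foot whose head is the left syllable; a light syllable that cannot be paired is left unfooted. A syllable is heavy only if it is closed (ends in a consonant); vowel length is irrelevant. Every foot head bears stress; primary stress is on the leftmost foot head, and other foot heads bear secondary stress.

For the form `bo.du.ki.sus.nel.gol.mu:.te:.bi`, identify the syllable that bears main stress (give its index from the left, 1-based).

Weights: 1 bo L, 2 du L, 3 ki L, 4 sus H, 5 nel H, 6 gol H, 7 mu: L, 8 te: L, 9 bi L.
Parse right to left (heavy = foot alone; LL = one foot; stranded L unfooted): bo (ˈdu.ki) (ˈsus) (ˈnel) (ˈgol) mu: (ˈte:.bi).
Foot heads: 2, 4, 5, 6, 8.
Primary stress on the leftmost head = syllable 2.
Primary stress: syllable 2 → bo.ˈdu.ki.sus.nel.gol.mu:.te:.bi.

2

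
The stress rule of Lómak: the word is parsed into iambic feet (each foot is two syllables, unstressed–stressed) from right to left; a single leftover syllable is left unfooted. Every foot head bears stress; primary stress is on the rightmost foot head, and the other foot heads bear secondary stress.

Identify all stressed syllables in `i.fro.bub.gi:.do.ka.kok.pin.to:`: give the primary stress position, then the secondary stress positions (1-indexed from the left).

primary 9, secondary 3, 5, 7

Parse right to left into iambic (σˈσ) feet: i (fro.ˈbub) (gi:.ˈdo) (ka.ˈkok) (pin.ˈto:). Syllable 1 is left unfooted.
Foot heads (stressed positions): 3, 5, 7, 9.
End Rule Rightmost: primary stress on the rightmost head = syllable 9.
Secondary stress on 3, 5, 7: i.fro.ˌbub.gi:.ˌdo.ka.ˌkok.pin.ˈto:.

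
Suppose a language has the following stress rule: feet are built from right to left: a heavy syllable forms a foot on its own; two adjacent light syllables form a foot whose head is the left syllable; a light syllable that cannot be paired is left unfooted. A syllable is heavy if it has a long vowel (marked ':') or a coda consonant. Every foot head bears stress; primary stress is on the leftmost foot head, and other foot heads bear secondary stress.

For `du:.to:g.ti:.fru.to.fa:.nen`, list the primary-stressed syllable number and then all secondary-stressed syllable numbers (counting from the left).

primary 1, secondary 2, 3, 4, 6, 7

Weights: 1 du: H, 2 to:g H, 3 ti: H, 4 fru L, 5 to L, 6 fa: H, 7 nen H.
Parse right to left (heavy = foot alone; LL = one foot; stranded L unfooted): (ˈdu:) (ˈto:g) (ˈti:) (ˈfru.to) (ˈfa:) (ˈnen).
Foot heads: 1, 2, 3, 4, 6, 7.
Primary stress on the leftmost head = syllable 1.
Secondary stress on 2, 3, 4, 6, 7: ˈdu:.ˌto:g.ˌti:.ˌfru.to.ˌfa:.ˌnen.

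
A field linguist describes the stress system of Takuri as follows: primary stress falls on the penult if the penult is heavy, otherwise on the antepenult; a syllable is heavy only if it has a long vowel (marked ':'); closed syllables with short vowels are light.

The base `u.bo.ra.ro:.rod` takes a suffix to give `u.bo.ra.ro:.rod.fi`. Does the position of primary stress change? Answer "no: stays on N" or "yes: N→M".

Base `u.bo.ra.ro:.rod` (5 syllables):
  Weights: 3 ra L, 4 ro: H, 5 rod L.
  The penult (syllable 4, ro:) is heavy, so it takes stress.
  → primary stress on syllable 4.
Suffixed `u.bo.ra.ro:.rod.fi` (6 syllables):
  Weights: 4 ro: H, 5 rod L, 6 fi L.
  The penult (syllable 5, rod) is light, so stress falls on the antepenult (syllable 4, ro:).
  → primary stress on syllable 4.

no: stays on 4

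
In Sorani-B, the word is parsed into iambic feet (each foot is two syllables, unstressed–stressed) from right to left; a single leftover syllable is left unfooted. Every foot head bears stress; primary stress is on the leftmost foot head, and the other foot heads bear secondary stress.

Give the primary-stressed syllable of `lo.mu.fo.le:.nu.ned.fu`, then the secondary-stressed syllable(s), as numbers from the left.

primary 3, secondary 5, 7

Parse right to left into iambic (σˈσ) feet: lo (mu.ˈfo) (le:.ˈnu) (ned.ˈfu). Syllable 1 is left unfooted.
Foot heads (stressed positions): 3, 5, 7.
End Rule Leftmost: primary stress on the leftmost head = syllable 3.
Secondary stress on 5, 7: lo.mu.ˈfo.le:.ˌnu.ned.ˌfu.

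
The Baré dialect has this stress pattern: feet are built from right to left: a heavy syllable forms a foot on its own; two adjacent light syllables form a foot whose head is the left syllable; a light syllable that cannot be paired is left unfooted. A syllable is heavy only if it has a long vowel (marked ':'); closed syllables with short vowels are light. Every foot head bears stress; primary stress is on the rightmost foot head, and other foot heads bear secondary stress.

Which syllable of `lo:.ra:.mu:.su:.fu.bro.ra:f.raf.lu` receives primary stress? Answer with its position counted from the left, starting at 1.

8

Weights: 1 lo: H, 2 ra: H, 3 mu: H, 4 su: H, 5 fu L, 6 bro L, 7 ra:f H, 8 raf L, 9 lu L.
Parse right to left (heavy = foot alone; LL = one foot; stranded L unfooted): (ˈlo:) (ˈra:) (ˈmu:) (ˈsu:) (ˈfu.bro) (ˈra:f) (ˈraf.lu).
Foot heads: 1, 2, 3, 4, 5, 7, 8.
Primary stress on the rightmost head = syllable 8.
Primary stress: syllable 8 → lo:.ra:.mu:.su:.fu.bro.ra:f.ˈraf.lu.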